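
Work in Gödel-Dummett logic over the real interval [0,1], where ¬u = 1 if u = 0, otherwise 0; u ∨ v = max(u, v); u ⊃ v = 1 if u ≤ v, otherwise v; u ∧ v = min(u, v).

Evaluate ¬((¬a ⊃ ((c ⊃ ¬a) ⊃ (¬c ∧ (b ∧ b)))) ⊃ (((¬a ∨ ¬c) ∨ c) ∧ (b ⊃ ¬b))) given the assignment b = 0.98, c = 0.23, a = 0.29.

1.00

¬a: Gödel ¬ of 0.29 = 0 (operand ≠ 0)
¬a: Gödel ¬ of 0.29 = 0 (operand ≠ 0)
(c ⊃ ¬a): 0.23 > 0, so result = 0
¬c: Gödel ¬ of 0.23 = 0 (operand ≠ 0)
(b ∧ b) = min(0.98, 0.98) = 0.98
(¬c ∧ (b ∧ b)) = min(0, 0.98) = 0
((c ⊃ ¬a) ⊃ (¬c ∧ (b ∧ b))): 0 ≤ 0, so result = 1
(¬a ⊃ ((c ⊃ ¬a) ⊃ (¬c ∧ (b ∧ b)))): 0 ≤ 1, so result = 1
¬a: Gödel ¬ of 0.29 = 0 (operand ≠ 0)
¬c: Gödel ¬ of 0.23 = 0 (operand ≠ 0)
(¬a ∨ ¬c) = max(0, 0) = 0
((¬a ∨ ¬c) ∨ c) = max(0, 0.23) = 0.23
¬b: Gödel ¬ of 0.98 = 0 (operand ≠ 0)
(b ⊃ ¬b): 0.98 > 0, so result = 0
(((¬a ∨ ¬c) ∨ c) ∧ (b ⊃ ¬b)) = min(0.23, 0) = 0
((¬a ⊃ ((c ⊃ ¬a) ⊃ (¬c ∧ (b ∧ b)))) ⊃ (((¬a ∨ ¬c) ∨ c) ∧ (b ⊃ ¬b))): 1 > 0, so result = 0
¬((¬a ⊃ ((c ⊃ ¬a) ⊃ (¬c ∧ (b ∧ b)))) ⊃ (((¬a ∨ ¬c) ∨ c) ∧ (b ⊃ ¬b))): Gödel ¬ of 0 = 1 (operand is 0)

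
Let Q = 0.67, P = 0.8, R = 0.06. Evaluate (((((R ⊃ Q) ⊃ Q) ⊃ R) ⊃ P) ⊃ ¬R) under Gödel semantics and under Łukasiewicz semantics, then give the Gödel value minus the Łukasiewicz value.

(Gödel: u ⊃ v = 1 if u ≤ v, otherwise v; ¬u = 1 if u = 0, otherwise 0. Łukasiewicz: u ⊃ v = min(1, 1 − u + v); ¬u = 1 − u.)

-0.94

Gödel evaluation:
  (R ⊃ Q): 0.06 ≤ 0.67, so result = 1
  ((R ⊃ Q) ⊃ Q): 1 > 0.67, so result = 0.67
  (((R ⊃ Q) ⊃ Q) ⊃ R): 0.67 > 0.06, so result = 0.06
  ((((R ⊃ Q) ⊃ Q) ⊃ R) ⊃ P): 0.06 ≤ 0.8, so result = 1
  ¬R: Gödel ¬ of 0.06 = 0 (operand ≠ 0)
  (((((R ⊃ Q) ⊃ Q) ⊃ R) ⊃ P) ⊃ ¬R): 1 > 0, so result = 0
  Gödel value = 0
Łukasiewicz evaluation:
  (R ⊃ Q): min(1, 1 − 0.06 + 0.67) = 1
  ((R ⊃ Q) ⊃ Q): min(1, 1 − 1 + 0.67) = 0.67
  (((R ⊃ Q) ⊃ Q) ⊃ R): min(1, 1 − 0.67 + 0.06) = 0.39
  ((((R ⊃ Q) ⊃ Q) ⊃ R) ⊃ P): min(1, 1 − 0.39 + 0.8) = 1
  ¬R: Łukasiewicz ¬ gives 1 − 0.06 = 0.94
  (((((R ⊃ Q) ⊃ Q) ⊃ R) ⊃ P) ⊃ ¬R): min(1, 1 − 1 + 0.94) = 0.94
  Łukasiewicz value = 0.94
Difference: 0 − 0.94 = -0.94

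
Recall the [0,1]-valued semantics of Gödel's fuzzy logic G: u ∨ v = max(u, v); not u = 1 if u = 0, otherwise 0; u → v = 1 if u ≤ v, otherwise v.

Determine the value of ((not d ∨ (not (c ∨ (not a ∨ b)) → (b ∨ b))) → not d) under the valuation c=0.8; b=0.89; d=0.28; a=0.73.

0.00

not d: Gödel ¬ of 0.28 = 0 (operand ≠ 0)
not a: Gödel ¬ of 0.73 = 0 (operand ≠ 0)
(not a ∨ b) = max(0, 0.89) = 0.89
(c ∨ (not a ∨ b)) = max(0.8, 0.89) = 0.89
not (c ∨ (not a ∨ b)): Gödel ¬ of 0.89 = 0 (operand ≠ 0)
(b ∨ b) = max(0.89, 0.89) = 0.89
(not (c ∨ (not a ∨ b)) → (b ∨ b)): 0 ≤ 0.89, so result = 1
(not d ∨ (not (c ∨ (not a ∨ b)) → (b ∨ b))) = max(0, 1) = 1
not d: Gödel ¬ of 0.28 = 0 (operand ≠ 0)
((not d ∨ (not (c ∨ (not a ∨ b)) → (b ∨ b))) → not d): 1 > 0, so result = 0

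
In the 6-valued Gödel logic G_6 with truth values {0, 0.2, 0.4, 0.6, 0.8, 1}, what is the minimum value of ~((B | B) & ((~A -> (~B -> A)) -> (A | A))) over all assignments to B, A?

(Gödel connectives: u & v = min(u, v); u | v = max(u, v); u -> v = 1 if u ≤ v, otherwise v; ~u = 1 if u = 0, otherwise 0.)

The minimum is attained at B = 0.2, A = 0.2:
  (B | B) = max(0.2, 0.2) = 0.2
  ~A: Gödel ¬ of 0.2 = 0 (operand ≠ 0)
  ~B: Gödel ¬ of 0.2 = 0 (operand ≠ 0)
  (~B -> A): 0 ≤ 0.2, so result = 1
  (~A -> (~B -> A)): 0 ≤ 1, so result = 1
  (A | A) = max(0.2, 0.2) = 0.2
  ((~A -> (~B -> A)) -> (A | A)): 1 > 0.2, so result = 0.2
  ((B | B) & ((~A -> (~B -> A)) -> (A | A))) = min(0.2, 0.2) = 0.2
  ~((B | B) & ((~A -> (~B -> A)) -> (A | A))): Gödel ¬ of 0.2 = 0 (operand ≠ 0)
Checking all 36 assignments confirms none give a value below 0.00.

0.00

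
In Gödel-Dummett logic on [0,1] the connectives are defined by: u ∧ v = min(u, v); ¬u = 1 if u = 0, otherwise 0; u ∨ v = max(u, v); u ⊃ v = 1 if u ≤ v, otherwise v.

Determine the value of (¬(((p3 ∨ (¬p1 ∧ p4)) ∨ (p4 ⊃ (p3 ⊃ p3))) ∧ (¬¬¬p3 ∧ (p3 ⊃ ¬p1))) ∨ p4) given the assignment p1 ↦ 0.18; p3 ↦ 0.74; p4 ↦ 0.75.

¬p1: Gödel ¬ of 0.18 = 0 (operand ≠ 0)
(¬p1 ∧ p4) = min(0, 0.75) = 0
(p3 ∨ (¬p1 ∧ p4)) = max(0.74, 0) = 0.74
(p3 ⊃ p3): 0.74 ≤ 0.74, so result = 1
(p4 ⊃ (p3 ⊃ p3)): 0.75 ≤ 1, so result = 1
((p3 ∨ (¬p1 ∧ p4)) ∨ (p4 ⊃ (p3 ⊃ p3))) = max(0.74, 1) = 1
¬p3: Gödel ¬ of 0.74 = 0 (operand ≠ 0)
¬¬p3: Gödel ¬ of 0 = 1 (operand is 0)
¬¬¬p3: Gödel ¬ of 1 = 0 (operand ≠ 0)
¬p1: Gödel ¬ of 0.18 = 0 (operand ≠ 0)
(p3 ⊃ ¬p1): 0.74 > 0, so result = 0
(¬¬¬p3 ∧ (p3 ⊃ ¬p1)) = min(0, 0) = 0
(((p3 ∨ (¬p1 ∧ p4)) ∨ (p4 ⊃ (p3 ⊃ p3))) ∧ (¬¬¬p3 ∧ (p3 ⊃ ¬p1))) = min(1, 0) = 0
¬(((p3 ∨ (¬p1 ∧ p4)) ∨ (p4 ⊃ (p3 ⊃ p3))) ∧ (¬¬¬p3 ∧ (p3 ⊃ ¬p1))): Gödel ¬ of 0 = 1 (operand is 0)
(¬(((p3 ∨ (¬p1 ∧ p4)) ∨ (p4 ⊃ (p3 ⊃ p3))) ∧ (¬¬¬p3 ∧ (p3 ⊃ ¬p1))) ∨ p4) = max(1, 0.75) = 1

1.00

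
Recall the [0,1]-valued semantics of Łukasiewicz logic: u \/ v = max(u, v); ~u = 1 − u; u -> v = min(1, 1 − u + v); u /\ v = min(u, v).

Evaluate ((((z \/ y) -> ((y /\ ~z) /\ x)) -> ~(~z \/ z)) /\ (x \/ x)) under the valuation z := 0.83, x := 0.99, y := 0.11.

(z \/ y) = max(0.83, 0.11) = 0.83
~z: Łukasiewicz ¬ gives 1 − 0.83 = 0.17
(y /\ ~z) = min(0.11, 0.17) = 0.11
((y /\ ~z) /\ x) = min(0.11, 0.99) = 0.11
((z \/ y) -> ((y /\ ~z) /\ x)): min(1, 1 − 0.83 + 0.11) = 0.28
~z: Łukasiewicz ¬ gives 1 − 0.83 = 0.17
(~z \/ z) = max(0.17, 0.83) = 0.83
~(~z \/ z): Łukasiewicz ¬ gives 1 − 0.83 = 0.17
(((z \/ y) -> ((y /\ ~z) /\ x)) -> ~(~z \/ z)): min(1, 1 − 0.28 + 0.17) = 0.89
(x \/ x) = max(0.99, 0.99) = 0.99
((((z \/ y) -> ((y /\ ~z) /\ x)) -> ~(~z \/ z)) /\ (x \/ x)) = min(0.89, 0.99) = 0.89

0.89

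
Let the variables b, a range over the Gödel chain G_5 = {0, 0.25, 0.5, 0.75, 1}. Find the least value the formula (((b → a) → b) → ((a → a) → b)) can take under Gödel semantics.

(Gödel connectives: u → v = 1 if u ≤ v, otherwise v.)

0.25

The minimum is attained at b = 0.25, a = 0:
  (b → a): 0.25 > 0, so result = 0
  ((b → a) → b): 0 ≤ 0.25, so result = 1
  (a → a): 0 ≤ 0, so result = 1
  ((a → a) → b): 1 > 0.25, so result = 0.25
  (((b → a) → b) → ((a → a) → b)): 1 > 0.25, so result = 0.25
Checking all 25 assignments confirms none give a value below 0.25.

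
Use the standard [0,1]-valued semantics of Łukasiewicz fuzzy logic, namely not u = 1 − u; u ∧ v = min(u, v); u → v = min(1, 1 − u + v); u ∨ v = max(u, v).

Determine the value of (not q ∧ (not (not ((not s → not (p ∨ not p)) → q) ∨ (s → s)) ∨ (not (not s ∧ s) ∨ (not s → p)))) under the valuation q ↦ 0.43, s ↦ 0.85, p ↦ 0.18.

not q: Łukasiewicz ¬ gives 1 − 0.43 = 0.57
not s: Łukasiewicz ¬ gives 1 − 0.85 = 0.15
not p: Łukasiewicz ¬ gives 1 − 0.18 = 0.82
(p ∨ not p) = max(0.18, 0.82) = 0.82
not (p ∨ not p): Łukasiewicz ¬ gives 1 − 0.82 = 0.18
(not s → not (p ∨ not p)): min(1, 1 − 0.15 + 0.18) = 1
((not s → not (p ∨ not p)) → q): min(1, 1 − 1 + 0.43) = 0.43
not ((not s → not (p ∨ not p)) → q): Łukasiewicz ¬ gives 1 − 0.43 = 0.57
(s → s): min(1, 1 − 0.85 + 0.85) = 1
(not ((not s → not (p ∨ not p)) → q) ∨ (s → s)) = max(0.57, 1) = 1
not (not ((not s → not (p ∨ not p)) → q) ∨ (s → s)): Łukasiewicz ¬ gives 1 − 1 = 0
not s: Łukasiewicz ¬ gives 1 − 0.85 = 0.15
(not s ∧ s) = min(0.15, 0.85) = 0.15
not (not s ∧ s): Łukasiewicz ¬ gives 1 − 0.15 = 0.85
not s: Łukasiewicz ¬ gives 1 − 0.85 = 0.15
(not s → p): min(1, 1 − 0.15 + 0.18) = 1
(not (not s ∧ s) ∨ (not s → p)) = max(0.85, 1) = 1
(not (not ((not s → not (p ∨ not p)) → q) ∨ (s → s)) ∨ (not (not s ∧ s) ∨ (not s → p))) = max(0, 1) = 1
(not q ∧ (not (not ((not s → not (p ∨ not p)) → q) ∨ (s → s)) ∨ (not (not s ∧ s) ∨ (not s → p)))) = min(0.57, 1) = 0.57

0.57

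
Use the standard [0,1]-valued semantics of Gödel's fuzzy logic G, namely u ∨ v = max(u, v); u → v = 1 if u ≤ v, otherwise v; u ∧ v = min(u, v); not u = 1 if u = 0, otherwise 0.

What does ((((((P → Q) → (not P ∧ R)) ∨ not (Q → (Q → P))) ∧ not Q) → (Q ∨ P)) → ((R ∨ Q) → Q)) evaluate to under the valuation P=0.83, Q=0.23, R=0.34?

(P → Q): 0.83 > 0.23, so result = 0.23
not P: Gödel ¬ of 0.83 = 0 (operand ≠ 0)
(not P ∧ R) = min(0, 0.34) = 0
((P → Q) → (not P ∧ R)): 0.23 > 0, so result = 0
(Q → P): 0.23 ≤ 0.83, so result = 1
(Q → (Q → P)): 0.23 ≤ 1, so result = 1
not (Q → (Q → P)): Gödel ¬ of 1 = 0 (operand ≠ 0)
(((P → Q) → (not P ∧ R)) ∨ not (Q → (Q → P))) = max(0, 0) = 0
not Q: Gödel ¬ of 0.23 = 0 (operand ≠ 0)
((((P → Q) → (not P ∧ R)) ∨ not (Q → (Q → P))) ∧ not Q) = min(0, 0) = 0
(Q ∨ P) = max(0.23, 0.83) = 0.83
(((((P → Q) → (not P ∧ R)) ∨ not (Q → (Q → P))) ∧ not Q) → (Q ∨ P)): 0 ≤ 0.83, so result = 1
(R ∨ Q) = max(0.34, 0.23) = 0.34
((R ∨ Q) → Q): 0.34 > 0.23, so result = 0.23
((((((P → Q) → (not P ∧ R)) ∨ not (Q → (Q → P))) ∧ not Q) → (Q ∨ P)) → ((R ∨ Q) → Q)): 1 > 0.23, so result = 0.23

0.23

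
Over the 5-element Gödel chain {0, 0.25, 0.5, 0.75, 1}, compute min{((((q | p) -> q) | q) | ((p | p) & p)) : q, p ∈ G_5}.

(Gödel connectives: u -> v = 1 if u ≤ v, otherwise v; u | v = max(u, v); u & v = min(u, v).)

The minimum is attained at q = 0, p = 0.25:
  (q | p) = max(0, 0.25) = 0.25
  ((q | p) -> q): 0.25 > 0, so result = 0
  (((q | p) -> q) | q) = max(0, 0) = 0
  (p | p) = max(0.25, 0.25) = 0.25
  ((p | p) & p) = min(0.25, 0.25) = 0.25
  ((((q | p) -> q) | q) | ((p | p) & p)) = max(0, 0.25) = 0.25
Checking all 25 assignments confirms none give a value below 0.25.

0.25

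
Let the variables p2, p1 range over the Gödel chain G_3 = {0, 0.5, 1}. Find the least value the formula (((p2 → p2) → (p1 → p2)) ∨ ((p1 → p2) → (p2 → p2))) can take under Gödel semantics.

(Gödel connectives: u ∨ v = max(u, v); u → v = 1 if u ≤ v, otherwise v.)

Every assignment gives 1. For instance at p2 = 0, p1 = 0:
  (p2 → p2): 0 ≤ 0, so result = 1
  (p1 → p2): 0 ≤ 0, so result = 1
  ((p2 → p2) → (p1 → p2)): 1 ≤ 1, so result = 1
  (p1 → p2): 0 ≤ 0, so result = 1
  (p2 → p2): 0 ≤ 0, so result = 1
  ((p1 → p2) → (p2 → p2)): 1 ≤ 1, so result = 1
  (((p2 → p2) → (p1 → p2)) ∨ ((p1 → p2) → (p2 → p2))) = max(1, 1) = 1
All 9 assignments give value 1 — the formula is a G_3-tautology.

1.00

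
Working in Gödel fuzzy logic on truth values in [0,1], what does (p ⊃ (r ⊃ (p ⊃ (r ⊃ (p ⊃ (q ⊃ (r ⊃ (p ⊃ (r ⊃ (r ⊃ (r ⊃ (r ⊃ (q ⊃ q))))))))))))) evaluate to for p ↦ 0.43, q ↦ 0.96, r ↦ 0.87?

1.00

(q ⊃ q): 0.96 ≤ 0.96, so result = 1
(r ⊃ (q ⊃ q)): 0.87 ≤ 1, so result = 1
(r ⊃ (r ⊃ (q ⊃ q))): 0.87 ≤ 1, so result = 1
(r ⊃ (r ⊃ (r ⊃ (q ⊃ q)))): 0.87 ≤ 1, so result = 1
(r ⊃ (r ⊃ (r ⊃ (r ⊃ (q ⊃ q))))): 0.87 ≤ 1, so result = 1
(p ⊃ (r ⊃ (r ⊃ (r ⊃ (r ⊃ (q ⊃ q)))))): 0.43 ≤ 1, so result = 1
(r ⊃ (p ⊃ (r ⊃ (r ⊃ (r ⊃ (r ⊃ (q ⊃ q))))))): 0.87 ≤ 1, so result = 1
(q ⊃ (r ⊃ (p ⊃ (r ⊃ (r ⊃ (r ⊃ (r ⊃ (q ⊃ q)))))))): 0.96 ≤ 1, so result = 1
(p ⊃ (q ⊃ (r ⊃ (p ⊃ (r ⊃ (r ⊃ (r ⊃ (r ⊃ (q ⊃ q))))))))): 0.43 ≤ 1, so result = 1
(r ⊃ (p ⊃ (q ⊃ (r ⊃ (p ⊃ (r ⊃ (r ⊃ (r ⊃ (r ⊃ (q ⊃ q)))))))))): 0.87 ≤ 1, so result = 1
(p ⊃ (r ⊃ (p ⊃ (q ⊃ (r ⊃ (p ⊃ (r ⊃ (r ⊃ (r ⊃ (r ⊃ (q ⊃ q))))))))))): 0.43 ≤ 1, so result = 1
(r ⊃ (p ⊃ (r ⊃ (p ⊃ (q ⊃ (r ⊃ (p ⊃ (r ⊃ (r ⊃ (r ⊃ (r ⊃ (q ⊃ q)))))))))))): 0.87 ≤ 1, so result = 1
(p ⊃ (r ⊃ (p ⊃ (r ⊃ (p ⊃ (q ⊃ (r ⊃ (p ⊃ (r ⊃ (r ⊃ (r ⊃ (r ⊃ (q ⊃ q))))))))))))): 0.43 ≤ 1, so result = 1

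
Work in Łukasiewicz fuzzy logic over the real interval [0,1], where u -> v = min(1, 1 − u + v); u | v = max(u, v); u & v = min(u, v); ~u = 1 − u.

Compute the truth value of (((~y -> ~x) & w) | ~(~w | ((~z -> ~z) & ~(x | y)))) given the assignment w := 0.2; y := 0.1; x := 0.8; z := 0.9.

~y: Łukasiewicz ¬ gives 1 − 0.1 = 0.9
~x: Łukasiewicz ¬ gives 1 − 0.8 = 0.2
(~y -> ~x): min(1, 1 − 0.9 + 0.2) = 0.3
((~y -> ~x) & w) = min(0.3, 0.2) = 0.2
~w: Łukasiewicz ¬ gives 1 − 0.2 = 0.8
~z: Łukasiewicz ¬ gives 1 − 0.9 = 0.1
~z: Łukasiewicz ¬ gives 1 − 0.9 = 0.1
(~z -> ~z): min(1, 1 − 0.1 + 0.1) = 1
(x | y) = max(0.8, 0.1) = 0.8
~(x | y): Łukasiewicz ¬ gives 1 − 0.8 = 0.2
((~z -> ~z) & ~(x | y)) = min(1, 0.2) = 0.2
(~w | ((~z -> ~z) & ~(x | y))) = max(0.8, 0.2) = 0.8
~(~w | ((~z -> ~z) & ~(x | y))): Łukasiewicz ¬ gives 1 − 0.8 = 0.2
(((~y -> ~x) & w) | ~(~w | ((~z -> ~z) & ~(x | y)))) = max(0.2, 0.2) = 0.2

0.20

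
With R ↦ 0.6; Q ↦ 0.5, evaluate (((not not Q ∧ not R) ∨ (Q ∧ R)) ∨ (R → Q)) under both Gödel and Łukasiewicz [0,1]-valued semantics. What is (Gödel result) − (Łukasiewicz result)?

-0.40

Gödel evaluation:
  not Q: Gödel ¬ of 0.5 = 0 (operand ≠ 0)
  not not Q: Gödel ¬ of 0 = 1 (operand is 0)
  not R: Gödel ¬ of 0.6 = 0 (operand ≠ 0)
  (not not Q ∧ not R) = min(1, 0) = 0
  (Q ∧ R) = min(0.5, 0.6) = 0.5
  ((not not Q ∧ not R) ∨ (Q ∧ R)) = max(0, 0.5) = 0.5
  (R → Q): 0.6 > 0.5, so result = 0.5
  (((not not Q ∧ not R) ∨ (Q ∧ R)) ∨ (R → Q)) = max(0.5, 0.5) = 0.5
  Gödel value = 0.5
Łukasiewicz evaluation:
  not Q: Łukasiewicz ¬ gives 1 − 0.5 = 0.5
  not not Q: Łukasiewicz ¬ gives 1 − 0.5 = 0.5
  not R: Łukasiewicz ¬ gives 1 − 0.6 = 0.4
  (not not Q ∧ not R) = min(0.5, 0.4) = 0.4
  (Q ∧ R) = min(0.5, 0.6) = 0.5
  ((not not Q ∧ not R) ∨ (Q ∧ R)) = max(0.4, 0.5) = 0.5
  (R → Q): min(1, 1 − 0.6 + 0.5) = 0.9
  (((not not Q ∧ not R) ∨ (Q ∧ R)) ∨ (R → Q)) = max(0.5, 0.9) = 0.9
  Łukasiewicz value = 0.9
Difference: 0.5 − 0.9 = -0.40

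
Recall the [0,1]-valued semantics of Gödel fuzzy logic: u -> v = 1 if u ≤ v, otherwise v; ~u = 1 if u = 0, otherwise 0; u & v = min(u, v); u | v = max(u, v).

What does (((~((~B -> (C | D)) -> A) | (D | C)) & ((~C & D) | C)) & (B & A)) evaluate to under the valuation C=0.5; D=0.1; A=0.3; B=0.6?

~B: Gödel ¬ of 0.6 = 0 (operand ≠ 0)
(C | D) = max(0.5, 0.1) = 0.5
(~B -> (C | D)): 0 ≤ 0.5, so result = 1
((~B -> (C | D)) -> A): 1 > 0.3, so result = 0.3
~((~B -> (C | D)) -> A): Gödel ¬ of 0.3 = 0 (operand ≠ 0)
(D | C) = max(0.1, 0.5) = 0.5
(~((~B -> (C | D)) -> A) | (D | C)) = max(0, 0.5) = 0.5
~C: Gödel ¬ of 0.5 = 0 (operand ≠ 0)
(~C & D) = min(0, 0.1) = 0
((~C & D) | C) = max(0, 0.5) = 0.5
((~((~B -> (C | D)) -> A) | (D | C)) & ((~C & D) | C)) = min(0.5, 0.5) = 0.5
(B & A) = min(0.6, 0.3) = 0.3
(((~((~B -> (C | D)) -> A) | (D | C)) & ((~C & D) | C)) & (B & A)) = min(0.5, 0.3) = 0.3

0.30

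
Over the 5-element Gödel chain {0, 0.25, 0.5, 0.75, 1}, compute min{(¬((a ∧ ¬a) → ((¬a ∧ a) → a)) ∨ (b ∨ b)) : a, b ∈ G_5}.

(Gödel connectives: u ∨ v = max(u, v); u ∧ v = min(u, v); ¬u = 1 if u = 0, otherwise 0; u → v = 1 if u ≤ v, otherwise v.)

0.00

The minimum is attained at a = 0, b = 0:
  ¬a: Gödel ¬ of 0 = 1 (operand is 0)
  (a ∧ ¬a) = min(0, 1) = 0
  ¬a: Gödel ¬ of 0 = 1 (operand is 0)
  (¬a ∧ a) = min(1, 0) = 0
  ((¬a ∧ a) → a): 0 ≤ 0, so result = 1
  ((a ∧ ¬a) → ((¬a ∧ a) → a)): 0 ≤ 1, so result = 1
  ¬((a ∧ ¬a) → ((¬a ∧ a) → a)): Gödel ¬ of 1 = 0 (operand ≠ 0)
  (b ∨ b) = max(0, 0) = 0
  (¬((a ∧ ¬a) → ((¬a ∧ a) → a)) ∨ (b ∨ b)) = max(0, 0) = 0
Checking all 25 assignments confirms none give a value below 0.00.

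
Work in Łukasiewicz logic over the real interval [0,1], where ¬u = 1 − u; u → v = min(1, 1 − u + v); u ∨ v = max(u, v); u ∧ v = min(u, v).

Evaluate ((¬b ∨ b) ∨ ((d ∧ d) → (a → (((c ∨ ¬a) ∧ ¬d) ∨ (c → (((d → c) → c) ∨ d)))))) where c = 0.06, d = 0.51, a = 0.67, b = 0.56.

¬b: Łukasiewicz ¬ gives 1 − 0.56 = 0.44
(¬b ∨ b) = max(0.44, 0.56) = 0.56
(d ∧ d) = min(0.51, 0.51) = 0.51
¬a: Łukasiewicz ¬ gives 1 − 0.67 = 0.33
(c ∨ ¬a) = max(0.06, 0.33) = 0.33
¬d: Łukasiewicz ¬ gives 1 − 0.51 = 0.49
((c ∨ ¬a) ∧ ¬d) = min(0.33, 0.49) = 0.33
(d → c): min(1, 1 − 0.51 + 0.06) = 0.55
((d → c) → c): min(1, 1 − 0.55 + 0.06) = 0.51
(((d → c) → c) ∨ d) = max(0.51, 0.51) = 0.51
(c → (((d → c) → c) ∨ d)): min(1, 1 − 0.06 + 0.51) = 1
(((c ∨ ¬a) ∧ ¬d) ∨ (c → (((d → c) → c) ∨ d))) = max(0.33, 1) = 1
(a → (((c ∨ ¬a) ∧ ¬d) ∨ (c → (((d → c) → c) ∨ d)))): min(1, 1 − 0.67 + 1) = 1
((d ∧ d) → (a → (((c ∨ ¬a) ∧ ¬d) ∨ (c → (((d → c) → c) ∨ d))))): min(1, 1 − 0.51 + 1) = 1
((¬b ∨ b) ∨ ((d ∧ d) → (a → (((c ∨ ¬a) ∧ ¬d) ∨ (c → (((d → c) → c) ∨ d)))))) = max(0.56, 1) = 1

1.00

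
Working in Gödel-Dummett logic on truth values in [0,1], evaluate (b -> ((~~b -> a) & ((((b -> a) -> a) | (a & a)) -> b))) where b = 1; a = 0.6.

~b: Gödel ¬ of 1 = 0 (operand ≠ 0)
~~b: Gödel ¬ of 0 = 1 (operand is 0)
(~~b -> a): 1 > 0.6, so result = 0.6
(b -> a): 1 > 0.6, so result = 0.6
((b -> a) -> a): 0.6 ≤ 0.6, so result = 1
(a & a) = min(0.6, 0.6) = 0.6
(((b -> a) -> a) | (a & a)) = max(1, 0.6) = 1
((((b -> a) -> a) | (a & a)) -> b): 1 ≤ 1, so result = 1
((~~b -> a) & ((((b -> a) -> a) | (a & a)) -> b)) = min(0.6, 1) = 0.6
(b -> ((~~b -> a) & ((((b -> a) -> a) | (a & a)) -> b))): 1 > 0.6, so result = 0.6

0.60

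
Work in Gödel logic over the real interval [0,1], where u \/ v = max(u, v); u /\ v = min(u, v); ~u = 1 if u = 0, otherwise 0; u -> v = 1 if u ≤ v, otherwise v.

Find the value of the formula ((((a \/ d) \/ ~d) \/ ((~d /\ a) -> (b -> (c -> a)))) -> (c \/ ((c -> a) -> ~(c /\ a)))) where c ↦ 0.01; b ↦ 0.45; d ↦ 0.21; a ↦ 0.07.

(a \/ d) = max(0.07, 0.21) = 0.21
~d: Gödel ¬ of 0.21 = 0 (operand ≠ 0)
((a \/ d) \/ ~d) = max(0.21, 0) = 0.21
~d: Gödel ¬ of 0.21 = 0 (operand ≠ 0)
(~d /\ a) = min(0, 0.07) = 0
(c -> a): 0.01 ≤ 0.07, so result = 1
(b -> (c -> a)): 0.45 ≤ 1, so result = 1
((~d /\ a) -> (b -> (c -> a))): 0 ≤ 1, so result = 1
(((a \/ d) \/ ~d) \/ ((~d /\ a) -> (b -> (c -> a)))) = max(0.21, 1) = 1
(c -> a): 0.01 ≤ 0.07, so result = 1
(c /\ a) = min(0.01, 0.07) = 0.01
~(c /\ a): Gödel ¬ of 0.01 = 0 (operand ≠ 0)
((c -> a) -> ~(c /\ a)): 1 > 0, so result = 0
(c \/ ((c -> a) -> ~(c /\ a))) = max(0.01, 0) = 0.01
((((a \/ d) \/ ~d) \/ ((~d /\ a) -> (b -> (c -> a)))) -> (c \/ ((c -> a) -> ~(c /\ a)))): 1 > 0.01, so result = 0.01

0.01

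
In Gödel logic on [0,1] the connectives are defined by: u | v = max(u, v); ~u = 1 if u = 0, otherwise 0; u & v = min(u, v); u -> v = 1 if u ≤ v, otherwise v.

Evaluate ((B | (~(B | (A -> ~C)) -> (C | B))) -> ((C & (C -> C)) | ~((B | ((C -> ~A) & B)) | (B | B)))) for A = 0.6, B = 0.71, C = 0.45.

~C: Gödel ¬ of 0.45 = 0 (operand ≠ 0)
(A -> ~C): 0.6 > 0, so result = 0
(B | (A -> ~C)) = max(0.71, 0) = 0.71
~(B | (A -> ~C)): Gödel ¬ of 0.71 = 0 (operand ≠ 0)
(C | B) = max(0.45, 0.71) = 0.71
(~(B | (A -> ~C)) -> (C | B)): 0 ≤ 0.71, so result = 1
(B | (~(B | (A -> ~C)) -> (C | B))) = max(0.71, 1) = 1
(C -> C): 0.45 ≤ 0.45, so result = 1
(C & (C -> C)) = min(0.45, 1) = 0.45
~A: Gödel ¬ of 0.6 = 0 (operand ≠ 0)
(C -> ~A): 0.45 > 0, so result = 0
((C -> ~A) & B) = min(0, 0.71) = 0
(B | ((C -> ~A) & B)) = max(0.71, 0) = 0.71
(B | B) = max(0.71, 0.71) = 0.71
((B | ((C -> ~A) & B)) | (B | B)) = max(0.71, 0.71) = 0.71
~((B | ((C -> ~A) & B)) | (B | B)): Gödel ¬ of 0.71 = 0 (operand ≠ 0)
((C & (C -> C)) | ~((B | ((C -> ~A) & B)) | (B | B))) = max(0.45, 0) = 0.45
((B | (~(B | (A -> ~C)) -> (C | B))) -> ((C & (C -> C)) | ~((B | ((C -> ~A) & B)) | (B | B)))): 1 > 0.45, so result = 0.45

0.45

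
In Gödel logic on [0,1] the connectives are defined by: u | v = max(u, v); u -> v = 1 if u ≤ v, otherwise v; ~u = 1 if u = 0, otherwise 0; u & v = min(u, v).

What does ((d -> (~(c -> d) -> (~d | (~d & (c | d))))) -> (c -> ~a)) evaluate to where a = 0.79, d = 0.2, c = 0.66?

(c -> d): 0.66 > 0.2, so result = 0.2
~(c -> d): Gödel ¬ of 0.2 = 0 (operand ≠ 0)
~d: Gödel ¬ of 0.2 = 0 (operand ≠ 0)
~d: Gödel ¬ of 0.2 = 0 (operand ≠ 0)
(c | d) = max(0.66, 0.2) = 0.66
(~d & (c | d)) = min(0, 0.66) = 0
(~d | (~d & (c | d))) = max(0, 0) = 0
(~(c -> d) -> (~d | (~d & (c | d)))): 0 ≤ 0, so result = 1
(d -> (~(c -> d) -> (~d | (~d & (c | d))))): 0.2 ≤ 1, so result = 1
~a: Gödel ¬ of 0.79 = 0 (operand ≠ 0)
(c -> ~a): 0.66 > 0, so result = 0
((d -> (~(c -> d) -> (~d | (~d & (c | d))))) -> (c -> ~a)): 1 > 0, so result = 0

0.00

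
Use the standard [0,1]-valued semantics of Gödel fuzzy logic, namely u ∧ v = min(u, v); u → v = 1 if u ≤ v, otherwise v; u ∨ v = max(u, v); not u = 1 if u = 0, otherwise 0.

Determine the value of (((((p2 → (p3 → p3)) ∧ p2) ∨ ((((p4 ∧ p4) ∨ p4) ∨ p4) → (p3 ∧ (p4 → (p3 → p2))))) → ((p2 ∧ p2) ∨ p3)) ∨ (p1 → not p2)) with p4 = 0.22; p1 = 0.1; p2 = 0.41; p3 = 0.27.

(p3 → p3): 0.27 ≤ 0.27, so result = 1
(p2 → (p3 → p3)): 0.41 ≤ 1, so result = 1
((p2 → (p3 → p3)) ∧ p2) = min(1, 0.41) = 0.41
(p4 ∧ p4) = min(0.22, 0.22) = 0.22
((p4 ∧ p4) ∨ p4) = max(0.22, 0.22) = 0.22
(((p4 ∧ p4) ∨ p4) ∨ p4) = max(0.22, 0.22) = 0.22
(p3 → p2): 0.27 ≤ 0.41, so result = 1
(p4 → (p3 → p2)): 0.22 ≤ 1, so result = 1
(p3 ∧ (p4 → (p3 → p2))) = min(0.27, 1) = 0.27
((((p4 ∧ p4) ∨ p4) ∨ p4) → (p3 ∧ (p4 → (p3 → p2)))): 0.22 ≤ 0.27, so result = 1
(((p2 → (p3 → p3)) ∧ p2) ∨ ((((p4 ∧ p4) ∨ p4) ∨ p4) → (p3 ∧ (p4 → (p3 → p2))))) = max(0.41, 1) = 1
(p2 ∧ p2) = min(0.41, 0.41) = 0.41
((p2 ∧ p2) ∨ p3) = max(0.41, 0.27) = 0.41
((((p2 → (p3 → p3)) ∧ p2) ∨ ((((p4 ∧ p4) ∨ p4) ∨ p4) → (p3 ∧ (p4 → (p3 → p2))))) → ((p2 ∧ p2) ∨ p3)): 1 > 0.41, so result = 0.41
not p2: Gödel ¬ of 0.41 = 0 (operand ≠ 0)
(p1 → not p2): 0.1 > 0, so result = 0
(((((p2 → (p3 → p3)) ∧ p2) ∨ ((((p4 ∧ p4) ∨ p4) ∨ p4) → (p3 ∧ (p4 → (p3 → p2))))) → ((p2 ∧ p2) ∨ p3)) ∨ (p1 → not p2)) = max(0.41, 0) = 0.41

0.41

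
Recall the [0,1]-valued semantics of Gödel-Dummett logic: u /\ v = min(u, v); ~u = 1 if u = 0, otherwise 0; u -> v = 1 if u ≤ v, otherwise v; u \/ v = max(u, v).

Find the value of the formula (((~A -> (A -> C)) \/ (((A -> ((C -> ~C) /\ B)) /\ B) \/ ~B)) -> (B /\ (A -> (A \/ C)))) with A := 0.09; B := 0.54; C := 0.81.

0.54

~A: Gödel ¬ of 0.09 = 0 (operand ≠ 0)
(A -> C): 0.09 ≤ 0.81, so result = 1
(~A -> (A -> C)): 0 ≤ 1, so result = 1
~C: Gödel ¬ of 0.81 = 0 (operand ≠ 0)
(C -> ~C): 0.81 > 0, so result = 0
((C -> ~C) /\ B) = min(0, 0.54) = 0
(A -> ((C -> ~C) /\ B)): 0.09 > 0, so result = 0
((A -> ((C -> ~C) /\ B)) /\ B) = min(0, 0.54) = 0
~B: Gödel ¬ of 0.54 = 0 (operand ≠ 0)
(((A -> ((C -> ~C) /\ B)) /\ B) \/ ~B) = max(0, 0) = 0
((~A -> (A -> C)) \/ (((A -> ((C -> ~C) /\ B)) /\ B) \/ ~B)) = max(1, 0) = 1
(A \/ C) = max(0.09, 0.81) = 0.81
(A -> (A \/ C)): 0.09 ≤ 0.81, so result = 1
(B /\ (A -> (A \/ C))) = min(0.54, 1) = 0.54
(((~A -> (A -> C)) \/ (((A -> ((C -> ~C) /\ B)) /\ B) \/ ~B)) -> (B /\ (A -> (A \/ C)))): 1 > 0.54, so result = 0.54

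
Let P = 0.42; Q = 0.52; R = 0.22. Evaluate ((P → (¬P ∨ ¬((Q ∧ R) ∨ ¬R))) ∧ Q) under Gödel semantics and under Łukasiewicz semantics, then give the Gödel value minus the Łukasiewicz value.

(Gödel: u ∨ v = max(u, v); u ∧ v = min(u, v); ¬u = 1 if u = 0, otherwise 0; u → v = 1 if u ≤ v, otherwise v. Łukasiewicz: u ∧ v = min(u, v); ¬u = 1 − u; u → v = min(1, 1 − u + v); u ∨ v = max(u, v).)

-0.52

Gödel evaluation:
  ¬P: Gödel ¬ of 0.42 = 0 (operand ≠ 0)
  (Q ∧ R) = min(0.52, 0.22) = 0.22
  ¬R: Gödel ¬ of 0.22 = 0 (operand ≠ 0)
  ((Q ∧ R) ∨ ¬R) = max(0.22, 0) = 0.22
  ¬((Q ∧ R) ∨ ¬R): Gödel ¬ of 0.22 = 0 (operand ≠ 0)
  (¬P ∨ ¬((Q ∧ R) ∨ ¬R)) = max(0, 0) = 0
  (P → (¬P ∨ ¬((Q ∧ R) ∨ ¬R))): 0.42 > 0, so result = 0
  ((P → (¬P ∨ ¬((Q ∧ R) ∨ ¬R))) ∧ Q) = min(0, 0.52) = 0
  Gödel value = 0
Łukasiewicz evaluation:
  ¬P: Łukasiewicz ¬ gives 1 − 0.42 = 0.58
  (Q ∧ R) = min(0.52, 0.22) = 0.22
  ¬R: Łukasiewicz ¬ gives 1 − 0.22 = 0.78
  ((Q ∧ R) ∨ ¬R) = max(0.22, 0.78) = 0.78
  ¬((Q ∧ R) ∨ ¬R): Łukasiewicz ¬ gives 1 − 0.78 = 0.22
  (¬P ∨ ¬((Q ∧ R) ∨ ¬R)) = max(0.58, 0.22) = 0.58
  (P → (¬P ∨ ¬((Q ∧ R) ∨ ¬R))): min(1, 1 − 0.42 + 0.58) = 1
  ((P → (¬P ∨ ¬((Q ∧ R) ∨ ¬R))) ∧ Q) = min(1, 0.52) = 0.52
  Łukasiewicz value = 0.52
Difference: 0 − 0.52 = -0.52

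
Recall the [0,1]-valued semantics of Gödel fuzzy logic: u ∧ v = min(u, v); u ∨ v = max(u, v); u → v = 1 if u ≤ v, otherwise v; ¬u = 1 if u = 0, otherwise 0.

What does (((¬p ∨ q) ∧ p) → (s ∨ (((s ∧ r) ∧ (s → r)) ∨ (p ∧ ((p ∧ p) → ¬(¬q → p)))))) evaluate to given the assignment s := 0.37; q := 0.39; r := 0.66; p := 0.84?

¬p: Gödel ¬ of 0.84 = 0 (operand ≠ 0)
(¬p ∨ q) = max(0, 0.39) = 0.39
((¬p ∨ q) ∧ p) = min(0.39, 0.84) = 0.39
(s ∧ r) = min(0.37, 0.66) = 0.37
(s → r): 0.37 ≤ 0.66, so result = 1
((s ∧ r) ∧ (s → r)) = min(0.37, 1) = 0.37
(p ∧ p) = min(0.84, 0.84) = 0.84
¬q: Gödel ¬ of 0.39 = 0 (operand ≠ 0)
(¬q → p): 0 ≤ 0.84, so result = 1
¬(¬q → p): Gödel ¬ of 1 = 0 (operand ≠ 0)
((p ∧ p) → ¬(¬q → p)): 0.84 > 0, so result = 0
(p ∧ ((p ∧ p) → ¬(¬q → p))) = min(0.84, 0) = 0
(((s ∧ r) ∧ (s → r)) ∨ (p ∧ ((p ∧ p) → ¬(¬q → p)))) = max(0.37, 0) = 0.37
(s ∨ (((s ∧ r) ∧ (s → r)) ∨ (p ∧ ((p ∧ p) → ¬(¬q → p))))) = max(0.37, 0.37) = 0.37
(((¬p ∨ q) ∧ p) → (s ∨ (((s ∧ r) ∧ (s → r)) ∨ (p ∧ ((p ∧ p) → ¬(¬q → p)))))): 0.39 > 0.37, so result = 0.37

0.37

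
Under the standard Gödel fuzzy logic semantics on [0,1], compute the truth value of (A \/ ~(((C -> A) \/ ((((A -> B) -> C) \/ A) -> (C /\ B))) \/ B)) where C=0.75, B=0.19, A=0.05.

0.05

(C -> A): 0.75 > 0.05, so result = 0.05
(A -> B): 0.05 ≤ 0.19, so result = 1
((A -> B) -> C): 1 > 0.75, so result = 0.75
(((A -> B) -> C) \/ A) = max(0.75, 0.05) = 0.75
(C /\ B) = min(0.75, 0.19) = 0.19
((((A -> B) -> C) \/ A) -> (C /\ B)): 0.75 > 0.19, so result = 0.19
((C -> A) \/ ((((A -> B) -> C) \/ A) -> (C /\ B))) = max(0.05, 0.19) = 0.19
(((C -> A) \/ ((((A -> B) -> C) \/ A) -> (C /\ B))) \/ B) = max(0.19, 0.19) = 0.19
~(((C -> A) \/ ((((A -> B) -> C) \/ A) -> (C /\ B))) \/ B): Gödel ¬ of 0.19 = 0 (operand ≠ 0)
(A \/ ~(((C -> A) \/ ((((A -> B) -> C) \/ A) -> (C /\ B))) \/ B)) = max(0.05, 0) = 0.05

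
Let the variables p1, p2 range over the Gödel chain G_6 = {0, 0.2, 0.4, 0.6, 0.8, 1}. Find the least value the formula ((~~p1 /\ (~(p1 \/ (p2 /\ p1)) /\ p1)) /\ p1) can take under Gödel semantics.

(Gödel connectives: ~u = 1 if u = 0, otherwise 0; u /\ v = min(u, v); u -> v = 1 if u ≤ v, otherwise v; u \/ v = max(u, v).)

The minimum is attained at p1 = 0, p2 = 0:
  ~p1: Gödel ¬ of 0 = 1 (operand is 0)
  ~~p1: Gödel ¬ of 1 = 0 (operand ≠ 0)
  (p2 /\ p1) = min(0, 0) = 0
  (p1 \/ (p2 /\ p1)) = max(0, 0) = 0
  ~(p1 \/ (p2 /\ p1)): Gödel ¬ of 0 = 1 (operand is 0)
  (~(p1 \/ (p2 /\ p1)) /\ p1) = min(1, 0) = 0
  (~~p1 /\ (~(p1 \/ (p2 /\ p1)) /\ p1)) = min(0, 0) = 0
  ((~~p1 /\ (~(p1 \/ (p2 /\ p1)) /\ p1)) /\ p1) = min(0, 0) = 0
Checking all 36 assignments confirms none give a value below 0.00.

0.00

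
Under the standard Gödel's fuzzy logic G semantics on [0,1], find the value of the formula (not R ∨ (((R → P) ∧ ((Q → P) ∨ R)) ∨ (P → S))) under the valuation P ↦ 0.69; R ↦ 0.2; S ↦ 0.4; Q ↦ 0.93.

not R: Gödel ¬ of 0.2 = 0 (operand ≠ 0)
(R → P): 0.2 ≤ 0.69, so result = 1
(Q → P): 0.93 > 0.69, so result = 0.69
((Q → P) ∨ R) = max(0.69, 0.2) = 0.69
((R → P) ∧ ((Q → P) ∨ R)) = min(1, 0.69) = 0.69
(P → S): 0.69 > 0.4, so result = 0.4
(((R → P) ∧ ((Q → P) ∨ R)) ∨ (P → S)) = max(0.69, 0.4) = 0.69
(not R ∨ (((R → P) ∧ ((Q → P) ∨ R)) ∨ (P → S))) = max(0, 0.69) = 0.69

0.69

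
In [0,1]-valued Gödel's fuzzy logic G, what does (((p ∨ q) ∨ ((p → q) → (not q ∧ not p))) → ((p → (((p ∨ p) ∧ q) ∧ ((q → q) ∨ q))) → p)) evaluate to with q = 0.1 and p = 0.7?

(p ∨ q) = max(0.7, 0.1) = 0.7
(p → q): 0.7 > 0.1, so result = 0.1
not q: Gödel ¬ of 0.1 = 0 (operand ≠ 0)
not p: Gödel ¬ of 0.7 = 0 (operand ≠ 0)
(not q ∧ not p) = min(0, 0) = 0
((p → q) → (not q ∧ not p)): 0.1 > 0, so result = 0
((p ∨ q) ∨ ((p → q) → (not q ∧ not p))) = max(0.7, 0) = 0.7
(p ∨ p) = max(0.7, 0.7) = 0.7
((p ∨ p) ∧ q) = min(0.7, 0.1) = 0.1
(q → q): 0.1 ≤ 0.1, so result = 1
((q → q) ∨ q) = max(1, 0.1) = 1
(((p ∨ p) ∧ q) ∧ ((q → q) ∨ q)) = min(0.1, 1) = 0.1
(p → (((p ∨ p) ∧ q) ∧ ((q → q) ∨ q))): 0.7 > 0.1, so result = 0.1
((p → (((p ∨ p) ∧ q) ∧ ((q → q) ∨ q))) → p): 0.1 ≤ 0.7, so result = 1
(((p ∨ q) ∨ ((p → q) → (not q ∧ not p))) → ((p → (((p ∨ p) ∧ q) ∧ ((q → q) ∨ q))) → p)): 0.7 ≤ 1, so result = 1

1.00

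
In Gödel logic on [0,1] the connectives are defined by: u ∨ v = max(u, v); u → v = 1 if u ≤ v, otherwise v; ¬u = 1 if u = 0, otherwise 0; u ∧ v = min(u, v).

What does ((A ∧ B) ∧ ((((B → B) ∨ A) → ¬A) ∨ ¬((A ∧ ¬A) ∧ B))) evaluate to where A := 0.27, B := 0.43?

0.27

(A ∧ B) = min(0.27, 0.43) = 0.27
(B → B): 0.43 ≤ 0.43, so result = 1
((B → B) ∨ A) = max(1, 0.27) = 1
¬A: Gödel ¬ of 0.27 = 0 (operand ≠ 0)
(((B → B) ∨ A) → ¬A): 1 > 0, so result = 0
¬A: Gödel ¬ of 0.27 = 0 (operand ≠ 0)
(A ∧ ¬A) = min(0.27, 0) = 0
((A ∧ ¬A) ∧ B) = min(0, 0.43) = 0
¬((A ∧ ¬A) ∧ B): Gödel ¬ of 0 = 1 (operand is 0)
((((B → B) ∨ A) → ¬A) ∨ ¬((A ∧ ¬A) ∧ B)) = max(0, 1) = 1
((A ∧ B) ∧ ((((B → B) ∨ A) → ¬A) ∨ ¬((A ∧ ¬A) ∧ B))) = min(0.27, 1) = 0.27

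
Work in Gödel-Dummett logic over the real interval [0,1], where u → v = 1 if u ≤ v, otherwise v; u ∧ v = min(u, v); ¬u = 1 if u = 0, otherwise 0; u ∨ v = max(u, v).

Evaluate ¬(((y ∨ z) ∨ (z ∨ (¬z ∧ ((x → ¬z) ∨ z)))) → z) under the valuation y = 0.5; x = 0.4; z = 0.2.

(y ∨ z) = max(0.5, 0.2) = 0.5
¬z: Gödel ¬ of 0.2 = 0 (operand ≠ 0)
¬z: Gödel ¬ of 0.2 = 0 (operand ≠ 0)
(x → ¬z): 0.4 > 0, so result = 0
((x → ¬z) ∨ z) = max(0, 0.2) = 0.2
(¬z ∧ ((x → ¬z) ∨ z)) = min(0, 0.2) = 0
(z ∨ (¬z ∧ ((x → ¬z) ∨ z))) = max(0.2, 0) = 0.2
((y ∨ z) ∨ (z ∨ (¬z ∧ ((x → ¬z) ∨ z)))) = max(0.5, 0.2) = 0.5
(((y ∨ z) ∨ (z ∨ (¬z ∧ ((x → ¬z) ∨ z)))) → z): 0.5 > 0.2, so result = 0.2
¬(((y ∨ z) ∨ (z ∨ (¬z ∧ ((x → ¬z) ∨ z)))) → z): Gödel ¬ of 0.2 = 0 (operand ≠ 0)

0.00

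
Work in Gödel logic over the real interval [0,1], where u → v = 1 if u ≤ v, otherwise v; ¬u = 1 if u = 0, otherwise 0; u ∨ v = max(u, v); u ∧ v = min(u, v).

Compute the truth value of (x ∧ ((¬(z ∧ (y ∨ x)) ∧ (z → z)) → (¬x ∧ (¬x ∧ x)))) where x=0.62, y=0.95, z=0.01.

0.62

(y ∨ x) = max(0.95, 0.62) = 0.95
(z ∧ (y ∨ x)) = min(0.01, 0.95) = 0.01
¬(z ∧ (y ∨ x)): Gödel ¬ of 0.01 = 0 (operand ≠ 0)
(z → z): 0.01 ≤ 0.01, so result = 1
(¬(z ∧ (y ∨ x)) ∧ (z → z)) = min(0, 1) = 0
¬x: Gödel ¬ of 0.62 = 0 (operand ≠ 0)
¬x: Gödel ¬ of 0.62 = 0 (operand ≠ 0)
(¬x ∧ x) = min(0, 0.62) = 0
(¬x ∧ (¬x ∧ x)) = min(0, 0) = 0
((¬(z ∧ (y ∨ x)) ∧ (z → z)) → (¬x ∧ (¬x ∧ x))): 0 ≤ 0, so result = 1
(x ∧ ((¬(z ∧ (y ∨ x)) ∧ (z → z)) → (¬x ∧ (¬x ∧ x)))) = min(0.62, 1) = 0.62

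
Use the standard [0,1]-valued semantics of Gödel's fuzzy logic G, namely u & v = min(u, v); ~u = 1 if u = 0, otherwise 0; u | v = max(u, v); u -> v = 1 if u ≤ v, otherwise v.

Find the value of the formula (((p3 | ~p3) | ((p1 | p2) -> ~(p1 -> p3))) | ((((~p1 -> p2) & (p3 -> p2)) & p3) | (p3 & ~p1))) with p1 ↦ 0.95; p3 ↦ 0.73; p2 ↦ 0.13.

0.73

~p3: Gödel ¬ of 0.73 = 0 (operand ≠ 0)
(p3 | ~p3) = max(0.73, 0) = 0.73
(p1 | p2) = max(0.95, 0.13) = 0.95
(p1 -> p3): 0.95 > 0.73, so result = 0.73
~(p1 -> p3): Gödel ¬ of 0.73 = 0 (operand ≠ 0)
((p1 | p2) -> ~(p1 -> p3)): 0.95 > 0, so result = 0
((p3 | ~p3) | ((p1 | p2) -> ~(p1 -> p3))) = max(0.73, 0) = 0.73
~p1: Gödel ¬ of 0.95 = 0 (operand ≠ 0)
(~p1 -> p2): 0 ≤ 0.13, so result = 1
(p3 -> p2): 0.73 > 0.13, so result = 0.13
((~p1 -> p2) & (p3 -> p2)) = min(1, 0.13) = 0.13
(((~p1 -> p2) & (p3 -> p2)) & p3) = min(0.13, 0.73) = 0.13
~p1: Gödel ¬ of 0.95 = 0 (operand ≠ 0)
(p3 & ~p1) = min(0.73, 0) = 0
((((~p1 -> p2) & (p3 -> p2)) & p3) | (p3 & ~p1)) = max(0.13, 0) = 0.13
(((p3 | ~p3) | ((p1 | p2) -> ~(p1 -> p3))) | ((((~p1 -> p2) & (p3 -> p2)) & p3) | (p3 & ~p1))) = max(0.73, 0.13) = 0.73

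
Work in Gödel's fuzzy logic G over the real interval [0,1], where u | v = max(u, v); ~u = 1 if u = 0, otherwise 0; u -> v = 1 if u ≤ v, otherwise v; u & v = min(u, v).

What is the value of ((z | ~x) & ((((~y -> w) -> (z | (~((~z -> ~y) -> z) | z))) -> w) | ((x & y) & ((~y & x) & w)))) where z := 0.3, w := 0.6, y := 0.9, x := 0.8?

0.30

~x: Gödel ¬ of 0.8 = 0 (operand ≠ 0)
(z | ~x) = max(0.3, 0) = 0.3
~y: Gödel ¬ of 0.9 = 0 (operand ≠ 0)
(~y -> w): 0 ≤ 0.6, so result = 1
~z: Gödel ¬ of 0.3 = 0 (operand ≠ 0)
~y: Gödel ¬ of 0.9 = 0 (operand ≠ 0)
(~z -> ~y): 0 ≤ 0, so result = 1
((~z -> ~y) -> z): 1 > 0.3, so result = 0.3
~((~z -> ~y) -> z): Gödel ¬ of 0.3 = 0 (operand ≠ 0)
(~((~z -> ~y) -> z) | z) = max(0, 0.3) = 0.3
(z | (~((~z -> ~y) -> z) | z)) = max(0.3, 0.3) = 0.3
((~y -> w) -> (z | (~((~z -> ~y) -> z) | z))): 1 > 0.3, so result = 0.3
(((~y -> w) -> (z | (~((~z -> ~y) -> z) | z))) -> w): 0.3 ≤ 0.6, so result = 1
(x & y) = min(0.8, 0.9) = 0.8
~y: Gödel ¬ of 0.9 = 0 (operand ≠ 0)
(~y & x) = min(0, 0.8) = 0
((~y & x) & w) = min(0, 0.6) = 0
((x & y) & ((~y & x) & w)) = min(0.8, 0) = 0
((((~y -> w) -> (z | (~((~z -> ~y) -> z) | z))) -> w) | ((x & y) & ((~y & x) & w))) = max(1, 0) = 1
((z | ~x) & ((((~y -> w) -> (z | (~((~z -> ~y) -> z) | z))) -> w) | ((x & y) & ((~y & x) & w)))) = min(0.3, 1) = 0.3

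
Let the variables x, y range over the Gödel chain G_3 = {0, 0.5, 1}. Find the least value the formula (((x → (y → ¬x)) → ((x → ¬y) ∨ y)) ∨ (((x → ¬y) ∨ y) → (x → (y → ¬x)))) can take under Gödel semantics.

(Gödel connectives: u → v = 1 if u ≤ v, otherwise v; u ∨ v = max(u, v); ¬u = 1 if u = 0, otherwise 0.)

1.00

Every assignment gives 1. For instance at x = 0, y = 0:
  ¬x: Gödel ¬ of 0 = 1 (operand is 0)
  (y → ¬x): 0 ≤ 1, so result = 1
  (x → (y → ¬x)): 0 ≤ 1, so result = 1
  ¬y: Gödel ¬ of 0 = 1 (operand is 0)
  (x → ¬y): 0 ≤ 1, so result = 1
  ((x → ¬y) ∨ y) = max(1, 0) = 1
  ((x → (y → ¬x)) → ((x → ¬y) ∨ y)): 1 ≤ 1, so result = 1
  ¬y: Gödel ¬ of 0 = 1 (operand is 0)
  (x → ¬y): 0 ≤ 1, so result = 1
  ((x → ¬y) ∨ y) = max(1, 0) = 1
  ¬x: Gödel ¬ of 0 = 1 (operand is 0)
  (y → ¬x): 0 ≤ 1, so result = 1
  (x → (y → ¬x)): 0 ≤ 1, so result = 1
  (((x → ¬y) ∨ y) → (x → (y → ¬x))): 1 ≤ 1, so result = 1
  (((x → (y → ¬x)) → ((x → ¬y) ∨ y)) ∨ (((x → ¬y) ∨ y) → (x → (y → ¬x)))) = max(1, 1) = 1
All 9 assignments give value 1 — the formula is a G_3-tautology.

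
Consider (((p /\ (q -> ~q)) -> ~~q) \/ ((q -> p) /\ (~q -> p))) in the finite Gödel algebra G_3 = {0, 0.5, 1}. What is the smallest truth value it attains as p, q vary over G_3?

The minimum is attained at p = 0.5, q = 0:
  ~q: Gödel ¬ of 0 = 1 (operand is 0)
  (q -> ~q): 0 ≤ 1, so result = 1
  (p /\ (q -> ~q)) = min(0.5, 1) = 0.5
  ~q: Gödel ¬ of 0 = 1 (operand is 0)
  ~~q: Gödel ¬ of 1 = 0 (operand ≠ 0)
  ((p /\ (q -> ~q)) -> ~~q): 0.5 > 0, so result = 0
  (q -> p): 0 ≤ 0.5, so result = 1
  ~q: Gödel ¬ of 0 = 1 (operand is 0)
  (~q -> p): 1 > 0.5, so result = 0.5
  ((q -> p) /\ (~q -> p)) = min(1, 0.5) = 0.5
  (((p /\ (q -> ~q)) -> ~~q) \/ ((q -> p) /\ (~q -> p))) = max(0, 0.5) = 0.5
Checking all 9 assignments confirms none give a value below 0.50.

0.50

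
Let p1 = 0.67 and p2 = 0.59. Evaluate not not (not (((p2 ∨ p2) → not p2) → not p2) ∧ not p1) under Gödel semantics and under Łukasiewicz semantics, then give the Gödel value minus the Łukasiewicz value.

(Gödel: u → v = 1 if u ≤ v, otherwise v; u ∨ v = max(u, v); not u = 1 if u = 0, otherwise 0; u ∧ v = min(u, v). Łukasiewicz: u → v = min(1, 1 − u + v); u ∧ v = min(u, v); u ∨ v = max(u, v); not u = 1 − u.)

Gödel evaluation:
  (p2 ∨ p2) = max(0.59, 0.59) = 0.59
  not p2: Gödel ¬ of 0.59 = 0 (operand ≠ 0)
  ((p2 ∨ p2) → not p2): 0.59 > 0, so result = 0
  not p2: Gödel ¬ of 0.59 = 0 (operand ≠ 0)
  (((p2 ∨ p2) → not p2) → not p2): 0 ≤ 0, so result = 1
  not (((p2 ∨ p2) → not p2) → not p2): Gödel ¬ of 1 = 0 (operand ≠ 0)
  not p1: Gödel ¬ of 0.67 = 0 (operand ≠ 0)
  (not (((p2 ∨ p2) → not p2) → not p2) ∧ not p1) = min(0, 0) = 0
  not (not (((p2 ∨ p2) → not p2) → not p2) ∧ not p1): Gödel ¬ of 0 = 1 (operand is 0)
  not not (not (((p2 ∨ p2) → not p2) → not p2) ∧ not p1): Gödel ¬ of 1 = 0 (operand ≠ 0)
  Gödel value = 0
Łukasiewicz evaluation:
  (p2 ∨ p2) = max(0.59, 0.59) = 0.59
  not p2: Łukasiewicz ¬ gives 1 − 0.59 = 0.41
  ((p2 ∨ p2) → not p2): min(1, 1 − 0.59 + 0.41) = 0.82
  not p2: Łukasiewicz ¬ gives 1 − 0.59 = 0.41
  (((p2 ∨ p2) → not p2) → not p2): min(1, 1 − 0.82 + 0.41) = 0.59
  not (((p2 ∨ p2) → not p2) → not p2): Łukasiewicz ¬ gives 1 − 0.59 = 0.41
  not p1: Łukasiewicz ¬ gives 1 − 0.67 = 0.33
  (not (((p2 ∨ p2) → not p2) → not p2) ∧ not p1) = min(0.41, 0.33) = 0.33
  not (not (((p2 ∨ p2) → not p2) → not p2) ∧ not p1): Łukasiewicz ¬ gives 1 − 0.33 = 0.67
  not not (not (((p2 ∨ p2) → not p2) → not p2) ∧ not p1): Łukasiewicz ¬ gives 1 − 0.67 = 0.33
  Łukasiewicz value = 0.33
Difference: 0 − 0.33 = -0.33

-0.33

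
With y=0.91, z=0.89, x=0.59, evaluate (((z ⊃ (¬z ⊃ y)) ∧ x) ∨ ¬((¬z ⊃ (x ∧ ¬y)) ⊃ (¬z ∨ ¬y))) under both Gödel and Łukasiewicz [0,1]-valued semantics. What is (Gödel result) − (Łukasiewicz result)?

Gödel evaluation:
  ¬z: Gödel ¬ of 0.89 = 0 (operand ≠ 0)
  (¬z ⊃ y): 0 ≤ 0.91, so result = 1
  (z ⊃ (¬z ⊃ y)): 0.89 ≤ 1, so result = 1
  ((z ⊃ (¬z ⊃ y)) ∧ x) = min(1, 0.59) = 0.59
  ¬z: Gödel ¬ of 0.89 = 0 (operand ≠ 0)
  ¬y: Gödel ¬ of 0.91 = 0 (operand ≠ 0)
  (x ∧ ¬y) = min(0.59, 0) = 0
  (¬z ⊃ (x ∧ ¬y)): 0 ≤ 0, so result = 1
  ¬z: Gödel ¬ of 0.89 = 0 (operand ≠ 0)
  ¬y: Gödel ¬ of 0.91 = 0 (operand ≠ 0)
  (¬z ∨ ¬y) = max(0, 0) = 0
  ((¬z ⊃ (x ∧ ¬y)) ⊃ (¬z ∨ ¬y)): 1 > 0, so result = 0
  ¬((¬z ⊃ (x ∧ ¬y)) ⊃ (¬z ∨ ¬y)): Gödel ¬ of 0 = 1 (operand is 0)
  (((z ⊃ (¬z ⊃ y)) ∧ x) ∨ ¬((¬z ⊃ (x ∧ ¬y)) ⊃ (¬z ∨ ¬y))) = max(0.59, 1) = 1
  Gödel value = 1
Łukasiewicz evaluation:
  ¬z: Łukasiewicz ¬ gives 1 − 0.89 = 0.11
  (¬z ⊃ y): min(1, 1 − 0.11 + 0.91) = 1
  (z ⊃ (¬z ⊃ y)): min(1, 1 − 0.89 + 1) = 1
  ((z ⊃ (¬z ⊃ y)) ∧ x) = min(1, 0.59) = 0.59
  ¬z: Łukasiewicz ¬ gives 1 − 0.89 = 0.11
  ¬y: Łukasiewicz ¬ gives 1 − 0.91 = 0.09
  (x ∧ ¬y) = min(0.59, 0.09) = 0.09
  (¬z ⊃ (x ∧ ¬y)): min(1, 1 − 0.11 + 0.09) = 0.98
  ¬z: Łukasiewicz ¬ gives 1 − 0.89 = 0.11
  ¬y: Łukasiewicz ¬ gives 1 − 0.91 = 0.09
  (¬z ∨ ¬y) = max(0.11, 0.09) = 0.11
  ((¬z ⊃ (x ∧ ¬y)) ⊃ (¬z ∨ ¬y)): min(1, 1 − 0.98 + 0.11) = 0.13
  ¬((¬z ⊃ (x ∧ ¬y)) ⊃ (¬z ∨ ¬y)): Łukasiewicz ¬ gives 1 − 0.13 = 0.87
  (((z ⊃ (¬z ⊃ y)) ∧ x) ∨ ¬((¬z ⊃ (x ∧ ¬y)) ⊃ (¬z ∨ ¬y))) = max(0.59, 0.87) = 0.87
  Łukasiewicz value = 0.87
Difference: 1 − 0.87 = 0.13

0.13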